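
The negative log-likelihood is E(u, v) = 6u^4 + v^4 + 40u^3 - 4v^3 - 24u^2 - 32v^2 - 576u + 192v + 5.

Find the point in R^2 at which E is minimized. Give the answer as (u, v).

E(u,v) separates as P(u) + Q(v) + 5, so its minimum is min P + min Q + 5.
P'(u) = 24(u - 2)(u + 3)(u + 4) vanishes at u ∈ {-4, -3, 2}; Q'(v) = 4(v - 4)(v - 3)(v + 4) vanishes at v ∈ {-4, 3, 4}.
Local minima of P (where P''>0): P(-4)=896, P(2)=-832. Local minima of Q: Q(-4)=-768, Q(4)=256.
So the global minimum of E is P(2) + Q(-4) + 5 = -832 − 768 + 5 = -1595, attained at (2, -4).

(2, -4)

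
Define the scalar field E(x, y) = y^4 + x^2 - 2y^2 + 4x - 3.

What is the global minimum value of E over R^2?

E(x,y) separates as P(x) + Q(y) − 3, so its minimum is min P + min Q − 3.
P'(x) = 2x + 4 vanishes at x ∈ {-2}; Q'(y) = 4y(y - 1)(y + 1) vanishes at y ∈ {-1, 0, 1}.
Local minima of P (where P''>0): P(-2)=-4. Local minima of Q: Q(-1)=-1, Q(1)=-1.
So the global minimum of E is P(-2) + Q(-1) − 3 = -4 − 1 − 3 = -8, attained at (-2, -1).

-8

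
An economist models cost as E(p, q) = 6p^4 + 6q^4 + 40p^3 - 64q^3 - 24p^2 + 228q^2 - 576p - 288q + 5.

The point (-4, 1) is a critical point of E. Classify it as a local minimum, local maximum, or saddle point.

The mixed partial ∂²E/∂p∂q is 0, so the Hessian at any point is diag(E_pp, E_qq) = diag(24(3p^2 + 10p - 2), 24(3q^2 - 16q + 19)).
At (-4, 1): H = diag(144, 144).
Both eigenvalues are positive, so H is positive definite: a local minimum.

local minimum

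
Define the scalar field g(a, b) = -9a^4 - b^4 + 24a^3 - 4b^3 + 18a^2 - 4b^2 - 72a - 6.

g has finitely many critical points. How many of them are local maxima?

g separates as a function of a plus a function of b, so ∇g=0 decouples.
∂g/∂a = -36(a - 2)(a - 1)(a + 1) = 0 at a ∈ {-1, 1, 2}; ∂g/∂b = -4b(b + 1)(b + 2) = 0 at b ∈ {-2, -1, 0}.
The Hessian is diagonal: diag(g_aa, g_bb). Second derivatives: g_aa(-1)=-216, g_aa(1)=72, g_aa(2)=-108; g_bb(-2)=-8, g_bb(-1)=4, g_bb(0)=-8.
Local maxima occur where both diagonal entries negative: (-1, -2), (-1, 0), (2, -2), (2, 0). Count: 4.

4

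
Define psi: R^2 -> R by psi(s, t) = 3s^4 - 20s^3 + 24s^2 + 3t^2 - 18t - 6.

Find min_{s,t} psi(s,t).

psi(s,t) separates as P(s) + Q(t) − 6, so its minimum is min P + min Q − 6.
P'(s) = 12s(s - 4)(s - 1) vanishes at s ∈ {0, 1, 4}; Q'(t) = 6(t - 3) vanishes at t ∈ {3}.
Local minima of P (where P''>0): P(0)=0, P(4)=-128. Local minima of Q: Q(3)=-27.
So the global minimum of psi is P(4) + Q(3) − 6 = -128 − 27 − 6 = -161, attained at (4, 3).

-161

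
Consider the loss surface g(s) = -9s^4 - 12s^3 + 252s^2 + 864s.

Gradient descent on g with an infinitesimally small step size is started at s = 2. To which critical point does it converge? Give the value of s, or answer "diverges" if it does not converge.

-2

g'(s) = -36(s - 4)(s + 2)(s + 3), so g'(2) = 1440.
Gradient descent moves in the -g' direction, i.e. s is decreasing.
The nearest critical point in that direction is s = -2, where g'' = 216 > 0 (a local minimum). The iterate converges there.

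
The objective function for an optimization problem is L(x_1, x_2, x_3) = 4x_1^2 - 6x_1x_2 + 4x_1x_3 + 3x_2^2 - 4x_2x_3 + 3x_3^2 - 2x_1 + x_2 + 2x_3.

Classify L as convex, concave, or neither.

convex

L is quadratic, so its Hessian is the constant matrix H = [[8, -6, 4], [-6, 6, -4], [4, -4, 6]].
Leading principal minors: 8, 12, 40.
All positive ⇒ H ≻ 0 ⇒ convex.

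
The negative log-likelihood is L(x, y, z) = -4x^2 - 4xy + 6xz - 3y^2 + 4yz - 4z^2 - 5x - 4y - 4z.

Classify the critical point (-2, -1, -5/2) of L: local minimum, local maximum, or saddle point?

local maximum

The Hessian is constant: H = [[-8, -4, 6], [-4, -6, 4], [6, 4, -8]].
Leading principal minors: Δ₁ = -8, Δ₂ = 32, Δ₃ = -104.
The minors alternate sign starting negative (−, +, −), so H is negative definite: a local maximum.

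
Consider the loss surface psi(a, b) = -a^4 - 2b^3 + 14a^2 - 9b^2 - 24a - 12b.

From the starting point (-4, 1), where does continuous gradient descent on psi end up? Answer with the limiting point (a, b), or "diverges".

psi is separable, so gradient descent decouples: a follows -∂psi/∂a, b follows -∂psi/∂b.
∂psi/∂a = -4(a - 2)(a - 1)(a + 3); at a=-4 this is 120, so a decreases.
∂psi/∂b = -6(b + 1)(b + 2); at b=1 this is -36, so b increases.
The a-coordinate has no critical point in that direction and runs off to infinity.

diverges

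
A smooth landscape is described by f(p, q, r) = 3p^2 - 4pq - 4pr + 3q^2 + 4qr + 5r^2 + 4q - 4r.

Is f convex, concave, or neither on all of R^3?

f is quadratic, so its Hessian is the constant matrix H = [[6, -4, -4], [-4, 6, 4], [-4, 4, 10]].
Leading principal minors: 6, 20, 136.
All positive ⇒ H ≻ 0 ⇒ convex.

convex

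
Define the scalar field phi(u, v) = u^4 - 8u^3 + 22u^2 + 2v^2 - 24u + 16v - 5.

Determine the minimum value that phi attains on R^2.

-46

phi(u,v) separates as P(u) + Q(v) − 5, so its minimum is min P + min Q − 5.
P'(u) = 4(u - 3)(u - 2)(u - 1) vanishes at u ∈ {1, 2, 3}; Q'(v) = 4v + 16 vanishes at v ∈ {-4}.
Local minima of P (where P''>0): P(1)=-9, P(3)=-9. Local minima of Q: Q(-4)=-32.
So the global minimum of phi is P(1) + Q(-4) − 5 = -9 − 32 − 5 = -46, attained at (1, -4).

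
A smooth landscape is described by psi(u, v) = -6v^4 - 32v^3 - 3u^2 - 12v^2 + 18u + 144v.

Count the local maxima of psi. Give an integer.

psi separates as a function of u plus a function of v, so ∇psi=0 decouples.
∂psi/∂u = -6(u - 3) = 0 at u ∈ {3}; ∂psi/∂v = -24(v - 1)(v + 2)(v + 3) = 0 at v ∈ {-3, -2, 1}.
The Hessian is diagonal: diag(psi_uu, psi_vv). Second derivatives: psi_uu(3)=-6; psi_vv(-3)=-96, psi_vv(-2)=72, psi_vv(1)=-288.
Local maxima occur where both diagonal entries negative: (3, -3), (3, 1). Count: 2.

2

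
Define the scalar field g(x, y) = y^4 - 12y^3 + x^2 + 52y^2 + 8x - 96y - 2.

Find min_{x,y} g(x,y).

-82

g(x,y) separates as P(x) + Q(y) − 2, so its minimum is min P + min Q − 2.
P'(x) = 2x + 8 vanishes at x ∈ {-4}; Q'(y) = 4(y - 4)(y - 3)(y - 2) vanishes at y ∈ {2, 3, 4}.
Local minima of P (where P''>0): P(-4)=-16. Local minima of Q: Q(2)=-64, Q(4)=-64.
So the global minimum of g is P(-4) + Q(2) − 2 = -16 − 64 − 2 = -82, attained at (-4, 2).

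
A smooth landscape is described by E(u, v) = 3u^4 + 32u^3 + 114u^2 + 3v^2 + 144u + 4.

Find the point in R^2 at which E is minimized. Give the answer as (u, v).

E(u,v) separates as P(u) + Q(v) + 4, so its minimum is min P + min Q + 4.
P'(u) = 12(u + 1)(u + 3)(u + 4) vanishes at u ∈ {-4, -3, -1}; Q'(v) = 6v vanishes at v ∈ {0}.
Local minima of P (where P''>0): P(-4)=-32, P(-1)=-59. Local minima of Q: Q(0)=0.
So the global minimum of E is P(-1) + Q(0) + 4 = -59 + 0 + 4 = -55, attained at (-1, 0).

(-1, 0)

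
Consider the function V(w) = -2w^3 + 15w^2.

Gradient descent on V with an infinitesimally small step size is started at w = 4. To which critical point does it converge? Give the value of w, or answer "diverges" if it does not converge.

V'(w) = -6w(w - 5), so V'(4) = 24.
Gradient descent moves in the -V' direction, i.e. w is decreasing.
The nearest critical point in that direction is w = 0, where V'' = 30 > 0 (a local minimum). The iterate converges there.

0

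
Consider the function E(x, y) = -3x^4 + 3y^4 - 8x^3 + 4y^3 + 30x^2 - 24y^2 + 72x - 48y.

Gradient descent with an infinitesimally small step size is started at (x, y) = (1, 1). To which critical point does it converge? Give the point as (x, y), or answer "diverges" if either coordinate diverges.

(-1, 2)

E is separable, so gradient descent decouples: x follows -∂E/∂x, y follows -∂E/∂y.
∂E/∂x = -12(x - 2)(x + 1)(x + 3); at x=1 this is 96, so x decreases.
∂E/∂y = 12(y - 2)(y + 1)(y + 2); at y=1 this is -72, so y increases.
x converges to its nearest critical value -1 (a local min of the x-part); y converges to 2. The iterate converges to (-1, 2).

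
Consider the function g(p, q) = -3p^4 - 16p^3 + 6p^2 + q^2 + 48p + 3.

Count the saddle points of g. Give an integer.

g separates as a function of p plus a function of q, so ∇g=0 decouples.
∂g/∂p = -12(p - 1)(p + 1)(p + 4) = 0 at p ∈ {-4, -1, 1}; ∂g/∂q = 2q = 0 at q ∈ {0}.
The Hessian is diagonal: diag(g_pp, g_qq). Second derivatives: g_pp(-4)=-180, g_pp(-1)=72, g_pp(1)=-120; g_qq(0)=2.
Saddle points occur where the two diagonal entries have opposite signs: (-4, 0), (1, 0). Count: 2.

2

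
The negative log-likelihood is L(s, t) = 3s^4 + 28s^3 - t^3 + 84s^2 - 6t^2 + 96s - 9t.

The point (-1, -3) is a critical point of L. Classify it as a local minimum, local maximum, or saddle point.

The mixed partial ∂²L/∂s∂t is 0, so the Hessian at any point is diag(L_ss, L_tt) = diag(12(3s^2 + 14s + 14), -6(t + 2)).
At (-1, -3): H = diag(36, 6).
Both eigenvalues are positive, so H is positive definite: a local minimum.

local minimum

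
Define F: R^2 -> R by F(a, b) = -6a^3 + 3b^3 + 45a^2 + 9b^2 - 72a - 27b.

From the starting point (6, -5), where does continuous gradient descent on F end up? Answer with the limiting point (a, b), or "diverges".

F is separable, so gradient descent decouples: a follows -∂F/∂a, b follows -∂F/∂b.
∂F/∂a = -18(a - 4)(a - 1); at a=6 this is -180, so a increases.
∂F/∂b = 9(b - 1)(b + 3); at b=-5 this is 108, so b decreases.
The a-coordinate has no critical point in that direction and runs off to infinity.

diverges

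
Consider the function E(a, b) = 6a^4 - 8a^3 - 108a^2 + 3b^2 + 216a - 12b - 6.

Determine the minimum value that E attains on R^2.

-936

E(a,b) separates as P(a) + Q(b) − 6, so its minimum is min P + min Q − 6.
P'(a) = 24(a - 3)(a - 1)(a + 3) vanishes at a ∈ {-3, 1, 3}; Q'(b) = 6b - 12 vanishes at b ∈ {2}.
Local minima of P (where P''>0): P(-3)=-918, P(3)=-54. Local minima of Q: Q(2)=-12.
So the global minimum of E is P(-3) + Q(2) − 6 = -918 − 12 − 6 = -936, attained at (-3, 2).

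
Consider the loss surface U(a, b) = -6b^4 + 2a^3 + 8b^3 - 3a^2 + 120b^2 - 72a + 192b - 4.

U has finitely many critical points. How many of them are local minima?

U separates as a function of a plus a function of b, so ∇U=0 decouples.
∂U/∂a = 6(a - 4)(a + 3) = 0 at a ∈ {-3, 4}; ∂U/∂b = -24(b - 4)(b + 1)(b + 2) = 0 at b ∈ {-2, -1, 4}.
The Hessian is diagonal: diag(U_aa, U_bb). Second derivatives: U_aa(-3)=-42, U_aa(4)=42; U_bb(-2)=-144, U_bb(-1)=120, U_bb(4)=-720.
Local minima occur where both diagonal entries positive: (4, -1). Count: 1.

1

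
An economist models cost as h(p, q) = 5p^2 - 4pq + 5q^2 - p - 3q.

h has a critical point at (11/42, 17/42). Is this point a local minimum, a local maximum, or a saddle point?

The Hessian of h is constant: H = [[10, -4], [-4, 10]].
det(H) = 10·10 − (-4)² = 84.
det(H) > 0 and tr(H) = 20 > 0, so H is positive definite and the point is a local minimum.

local minimum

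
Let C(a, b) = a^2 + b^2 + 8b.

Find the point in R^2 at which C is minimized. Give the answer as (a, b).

(0, -4)

C(a,b) separates as P(a) + Q(b), so its minimum is min P + min Q.
P'(a) = 2a vanishes at a ∈ {0}; Q'(b) = 2b + 8 vanishes at b ∈ {-4}.
Local minima of P (where P''>0): P(0)=0. Local minima of Q: Q(-4)=-16.
So the global minimum of C is P(0) + Q(-4) = 0 − 16 = -16, attained at (0, -4).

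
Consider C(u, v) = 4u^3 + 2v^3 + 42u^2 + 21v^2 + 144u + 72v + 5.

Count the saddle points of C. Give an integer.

2

C separates as a function of u plus a function of v, so ∇C=0 decouples.
∂C/∂u = 12(u + 3)(u + 4) = 0 at u ∈ {-4, -3}; ∂C/∂v = 6(v + 3)(v + 4) = 0 at v ∈ {-4, -3}.
The Hessian is diagonal: diag(C_uu, C_vv). Second derivatives: C_uu(-4)=-12, C_uu(-3)=12; C_vv(-4)=-6, C_vv(-3)=6.
Saddle points occur where the two diagonal entries have opposite signs: (-4, -3), (-3, -4). Count: 2.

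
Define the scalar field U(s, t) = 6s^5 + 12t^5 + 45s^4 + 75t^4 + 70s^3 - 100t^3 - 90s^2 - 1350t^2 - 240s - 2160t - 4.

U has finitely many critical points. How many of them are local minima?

U separates as a function of s plus a function of t, so ∇U=0 decouples.
∂U/∂s = 30(s - 1)(s + 1)(s + 2)(s + 4) = 0 at s ∈ {-4, -2, -1, 1}; ∂U/∂t = 60(t - 3)(t + 1)(t + 3)(t + 4) = 0 at t ∈ {-4, -3, -1, 3}.
The Hessian is diagonal: diag(U_ss, U_tt). Second derivatives: U_ss(-4)=-900, U_ss(-2)=180, U_ss(-1)=-180, U_ss(1)=900; U_tt(-4)=-1260, U_tt(-3)=720, U_tt(-1)=-1440, U_tt(3)=10080.
Local minima occur where both diagonal entries positive: (-2, -3), (-2, 3), (1, -3), (1, 3). Count: 4.

4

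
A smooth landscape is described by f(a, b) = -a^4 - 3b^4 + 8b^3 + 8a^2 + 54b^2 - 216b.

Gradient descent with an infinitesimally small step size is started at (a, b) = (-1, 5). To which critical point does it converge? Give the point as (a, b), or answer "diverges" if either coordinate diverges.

f is separable, so gradient descent decouples: a follows -∂f/∂a, b follows -∂f/∂b.
∂f/∂a = -4a(a - 2)(a + 2); at a=-1 this is -12, so a increases.
∂f/∂b = -12(b - 3)(b - 2)(b + 3); at b=5 this is -576, so b increases.
The b-coordinate has no critical point in that direction and runs off to infinity.

diverges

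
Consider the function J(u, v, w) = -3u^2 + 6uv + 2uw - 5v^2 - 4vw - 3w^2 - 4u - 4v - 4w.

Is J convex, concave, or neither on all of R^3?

J is quadratic, so its Hessian is the constant matrix H = [[-6, 6, 2], [6, -10, -4], [2, -4, -6]].
Leading principal minors: -6, 24, -104.
Signs alternate −, +, − ⇒ H ≺ 0 ⇒ concave.

concave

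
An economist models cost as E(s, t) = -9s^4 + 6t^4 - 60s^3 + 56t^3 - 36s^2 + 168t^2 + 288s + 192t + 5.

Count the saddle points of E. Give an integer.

5

E separates as a function of s plus a function of t, so ∇E=0 decouples.
∂E/∂s = -36(s - 1)(s + 2)(s + 4) = 0 at s ∈ {-4, -2, 1}; ∂E/∂t = 24(t + 1)(t + 2)(t + 4) = 0 at t ∈ {-4, -2, -1}.
The Hessian is diagonal: diag(E_ss, E_tt). Second derivatives: E_ss(-4)=-360, E_ss(-2)=216, E_ss(1)=-540; E_tt(-4)=144, E_tt(-2)=-48, E_tt(-1)=72.
Saddle points occur where the two diagonal entries have opposite signs: (-4, -4), (-4, -1), (-2, -2), (1, -4), (1, -1). Count: 5.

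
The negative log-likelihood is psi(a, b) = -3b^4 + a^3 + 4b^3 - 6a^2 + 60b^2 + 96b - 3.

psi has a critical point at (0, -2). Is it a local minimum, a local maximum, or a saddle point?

local maximum

The mixed partial ∂²psi/∂a∂b is 0, so the Hessian at any point is diag(psi_aa, psi_bb) = diag(6(a - 2), 12(-3b^2 + 2b + 10)).
At (0, -2): H = diag(-12, -72).
Both eigenvalues are negative, so H is negative definite: a local maximum.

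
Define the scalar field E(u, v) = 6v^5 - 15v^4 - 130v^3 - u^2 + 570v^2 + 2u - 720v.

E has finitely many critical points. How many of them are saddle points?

2

E separates as a function of u plus a function of v, so ∇E=0 decouples.
∂E/∂u = -2(u - 1) = 0 at u ∈ {1}; ∂E/∂v = 30(v - 3)(v - 2)(v - 1)(v + 4) = 0 at v ∈ {-4, 1, 2, 3}.
The Hessian is diagonal: diag(E_uu, E_vv). Second derivatives: E_uu(1)=-2; E_vv(-4)=-6300, E_vv(1)=300, E_vv(2)=-180, E_vv(3)=420.
Saddle points occur where the two diagonal entries have opposite signs: (1, 1), (1, 3). Count: 2.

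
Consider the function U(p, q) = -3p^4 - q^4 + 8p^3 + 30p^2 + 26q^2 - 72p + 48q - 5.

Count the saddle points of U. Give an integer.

U separates as a function of p plus a function of q, so ∇U=0 decouples.
∂U/∂p = -12(p - 3)(p - 1)(p + 2) = 0 at p ∈ {-2, 1, 3}; ∂U/∂q = -4(q - 4)(q + 1)(q + 3) = 0 at q ∈ {-3, -1, 4}.
The Hessian is diagonal: diag(U_pp, U_qq). Second derivatives: U_pp(-2)=-180, U_pp(1)=72, U_pp(3)=-120; U_qq(-3)=-56, U_qq(-1)=40, U_qq(4)=-140.
Saddle points occur where the two diagonal entries have opposite signs: (-2, -1), (1, -3), (1, 4), (3, -1). Count: 4.

4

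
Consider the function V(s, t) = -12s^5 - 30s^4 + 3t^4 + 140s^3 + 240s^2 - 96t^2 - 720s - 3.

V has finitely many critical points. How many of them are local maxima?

V separates as a function of s plus a function of t, so ∇V=0 decouples.
∂V/∂s = -60(s - 2)(s - 1)(s + 2)(s + 3) = 0 at s ∈ {-3, -2, 1, 2}; ∂V/∂t = 12t(t - 4)(t + 4) = 0 at t ∈ {-4, 0, 4}.
The Hessian is diagonal: diag(V_ss, V_tt). Second derivatives: V_ss(-3)=1200, V_ss(-2)=-720, V_ss(1)=720, V_ss(2)=-1200; V_tt(-4)=384, V_tt(0)=-192, V_tt(4)=384.
Local maxima occur where both diagonal entries negative: (-2, 0), (2, 0). Count: 2.

2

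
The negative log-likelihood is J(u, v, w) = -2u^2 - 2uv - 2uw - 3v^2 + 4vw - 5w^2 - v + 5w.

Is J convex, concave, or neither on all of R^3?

J is quadratic, so its Hessian is the constant matrix H = [[-4, -2, -2], [-2, -6, 4], [-2, 4, -10]].
Leading principal minors: -4, 20, -80.
Signs alternate −, +, − ⇒ H ≺ 0 ⇒ concave.

concave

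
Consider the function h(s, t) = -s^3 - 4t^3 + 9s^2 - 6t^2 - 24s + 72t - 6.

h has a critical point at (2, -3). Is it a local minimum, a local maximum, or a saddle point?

The mixed partial ∂²h/∂s∂t is 0, so the Hessian at any point is diag(h_ss, h_tt) = diag(6(-s + 3), -12(2t + 1)).
At (2, -3): H = diag(6, 60).
Both eigenvalues are positive, so H is positive definite: a local minimum.

local minimum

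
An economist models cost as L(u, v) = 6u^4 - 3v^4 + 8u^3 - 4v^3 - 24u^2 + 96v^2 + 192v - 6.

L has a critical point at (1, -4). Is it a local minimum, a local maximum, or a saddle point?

saddle point

The mixed partial ∂²L/∂u∂v is 0, so the Hessian at any point is diag(L_uu, L_vv) = diag(24(3u^2 + 2u - 2), 12(-3v^2 - 2v + 16)).
At (1, -4): H = diag(72, -288).
The eigenvalues have opposite signs, so H is indefinite: a saddle point.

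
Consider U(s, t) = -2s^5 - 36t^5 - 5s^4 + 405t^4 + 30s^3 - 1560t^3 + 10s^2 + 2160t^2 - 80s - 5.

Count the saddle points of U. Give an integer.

U separates as a function of s plus a function of t, so ∇U=0 decouples.
∂U/∂s = -10(s - 2)(s - 1)(s + 1)(s + 4) = 0 at s ∈ {-4, -1, 1, 2}; ∂U/∂t = -180t(t - 4)(t - 3)(t - 2) = 0 at t ∈ {0, 2, 3, 4}.
The Hessian is diagonal: diag(U_ss, U_tt). Second derivatives: U_ss(-4)=900, U_ss(-1)=-180, U_ss(1)=100, U_ss(2)=-180; U_tt(0)=4320, U_tt(2)=-720, U_tt(3)=540, U_tt(4)=-1440.
Saddle points occur where the two diagonal entries have opposite signs: (-4, 2), (-4, 4), (-1, 0), (-1, 3), (1, 2), (1, 4), (2, 0), (2, 3). Count: 8.

8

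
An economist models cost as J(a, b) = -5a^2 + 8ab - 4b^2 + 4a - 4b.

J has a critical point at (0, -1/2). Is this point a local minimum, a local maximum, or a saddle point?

local maximum

The Hessian of J is constant: H = [[-10, 8], [8, -8]].
det(H) = (-10)·(-8) − 8² = 16.
det(H) > 0 and tr(H) = -18 < 0, so H is negative definite and the point is a local maximum.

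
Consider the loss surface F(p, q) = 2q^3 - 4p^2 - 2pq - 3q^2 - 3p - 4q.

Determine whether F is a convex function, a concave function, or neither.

neither

The term 2q^3 is cubic, so the Hessian is not constant.
∂²F/∂q² = 12q - 6, which takes both signs as q varies (negative for sufficiently negative q). A diagonal entry of the Hessian changing sign means the Hessian is neither positive- nor negative-semidefinite on all of R^2.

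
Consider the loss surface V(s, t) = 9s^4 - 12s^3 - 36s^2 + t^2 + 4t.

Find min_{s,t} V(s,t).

V(s,t) separates as P(s) + Q(t), so its minimum is min P + min Q.
P'(s) = 36s(s - 2)(s + 1) vanishes at s ∈ {-1, 0, 2}; Q'(t) = 2(t + 2) vanishes at t ∈ {-2}.
Local minima of P (where P''>0): P(-1)=-15, P(2)=-96. Local minima of Q: Q(-2)=-4.
So the global minimum of V is P(2) + Q(-2) = -96 − 4 = -100, attained at (2, -2).

-100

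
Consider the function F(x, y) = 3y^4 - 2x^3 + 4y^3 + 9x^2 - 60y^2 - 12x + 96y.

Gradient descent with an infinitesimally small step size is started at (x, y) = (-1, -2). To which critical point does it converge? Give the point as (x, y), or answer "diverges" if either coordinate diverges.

F is separable, so gradient descent decouples: x follows -∂F/∂x, y follows -∂F/∂y.
∂F/∂x = -6(x - 2)(x - 1); at x=-1 this is -36, so x increases.
∂F/∂y = 12(y - 2)(y - 1)(y + 4); at y=-2 this is 288, so y decreases.
x converges to its nearest critical value 1 (a local min of the x-part); y converges to -4. The iterate converges to (1, -4).

(1, -4)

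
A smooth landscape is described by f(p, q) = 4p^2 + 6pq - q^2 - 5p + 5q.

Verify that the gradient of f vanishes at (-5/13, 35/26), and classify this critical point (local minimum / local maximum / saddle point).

saddle point

∇f = (8p + 6q - 5, 6p - 2q + 5); substituting (-5/13, 35/26) gives ∇f = (0, 0), so (-5/13, 35/26) is indeed a critical point.
The Hessian of f is constant: H = [[8, 6], [6, -2]].
det(H) = 8·(-2) − 6² = -52.
Since det(H) < 0, H is indefinite and the critical point is a saddle point.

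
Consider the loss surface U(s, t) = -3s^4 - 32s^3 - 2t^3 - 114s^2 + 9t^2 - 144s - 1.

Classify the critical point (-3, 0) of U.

The mixed partial ∂²U/∂s∂t is 0, so the Hessian at any point is diag(U_ss, U_tt) = diag(-12(3s^2 + 16s + 19), 6(-2t + 3)).
At (-3, 0): H = diag(24, 18).
Both eigenvalues are positive, so H is positive definite: a local minimum.

local minimum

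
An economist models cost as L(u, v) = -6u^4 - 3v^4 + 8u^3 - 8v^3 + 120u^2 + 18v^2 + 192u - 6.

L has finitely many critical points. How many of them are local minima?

1

L separates as a function of u plus a function of v, so ∇L=0 decouples.
∂L/∂u = -24(u - 4)(u + 1)(u + 2) = 0 at u ∈ {-2, -1, 4}; ∂L/∂v = -12v(v - 1)(v + 3) = 0 at v ∈ {-3, 0, 1}.
The Hessian is diagonal: diag(L_uu, L_vv). Second derivatives: L_uu(-2)=-144, L_uu(-1)=120, L_uu(4)=-720; L_vv(-3)=-144, L_vv(0)=36, L_vv(1)=-48.
Local minima occur where both diagonal entries positive: (-1, 0). Count: 1.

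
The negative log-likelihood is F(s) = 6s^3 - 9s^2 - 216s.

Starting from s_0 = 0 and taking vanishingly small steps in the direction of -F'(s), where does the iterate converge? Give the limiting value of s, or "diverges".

4

F'(s) = 18(s - 4)(s + 3), so F'(0) = -216.
Gradient descent moves in the -F' direction, i.e. s is increasing.
The nearest critical point in that direction is s = 4, where F'' = 126 > 0 (a local minimum). The iterate converges there.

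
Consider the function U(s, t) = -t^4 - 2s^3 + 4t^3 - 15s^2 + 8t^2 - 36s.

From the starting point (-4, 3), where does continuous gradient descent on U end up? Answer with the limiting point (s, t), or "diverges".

(-3, 0)

U is separable, so gradient descent decouples: s follows -∂U/∂s, t follows -∂U/∂t.
∂U/∂s = -6(s + 2)(s + 3); at s=-4 this is -12, so s increases.
∂U/∂t = -4t(t - 4)(t + 1); at t=3 this is 48, so t decreases.
s converges to its nearest critical value -3 (a local min of the s-part); t converges to 0. The iterate converges to (-3, 0).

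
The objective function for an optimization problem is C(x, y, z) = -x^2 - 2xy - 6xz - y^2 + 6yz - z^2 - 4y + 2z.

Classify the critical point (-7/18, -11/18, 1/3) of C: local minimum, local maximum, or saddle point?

saddle point

The Hessian is constant: H = [[-2, -2, -6], [-2, -2, 6], [-6, 6, -2]].
Leading principal minors: Δ₁ = -2, Δ₂ = 0, Δ₃ = 288.
The minors fit neither the all-positive nor the alternating-sign pattern, so H is indefinite: a saddle point.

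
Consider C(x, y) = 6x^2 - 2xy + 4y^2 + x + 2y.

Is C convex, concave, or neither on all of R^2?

convex

C is quadratic, so its Hessian is the constant matrix H = [[12, -2], [-2, 8]].
det(H) = 92, tr(H) = 20.
det(H) > 0 and tr(H) > 0, so H is positive definite everywhere: convex.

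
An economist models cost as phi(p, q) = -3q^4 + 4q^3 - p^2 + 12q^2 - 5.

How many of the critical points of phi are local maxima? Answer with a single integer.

phi separates as a function of p plus a function of q, so ∇phi=0 decouples.
∂phi/∂p = -2p = 0 at p ∈ {0}; ∂phi/∂q = -12q(q - 2)(q + 1) = 0 at q ∈ {-1, 0, 2}.
The Hessian is diagonal: diag(phi_pp, phi_qq). Second derivatives: phi_pp(0)=-2; phi_qq(-1)=-36, phi_qq(0)=24, phi_qq(2)=-72.
Local maxima occur where both diagonal entries negative: (0, -1), (0, 2). Count: 2.

2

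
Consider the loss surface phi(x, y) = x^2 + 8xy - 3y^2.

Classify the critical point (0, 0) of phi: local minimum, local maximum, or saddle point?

The Hessian of phi is constant: H = [[2, 8], [8, -6]].
det(H) = 2·(-6) − 8² = -76.
Since det(H) < 0, H is indefinite and the critical point is a saddle point.

saddle point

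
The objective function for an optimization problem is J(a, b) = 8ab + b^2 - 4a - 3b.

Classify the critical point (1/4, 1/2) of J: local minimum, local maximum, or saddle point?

The Hessian of J is constant: H = [[0, 8], [8, 2]].
det(H) = 0·2 − 8² = -64.
Since det(H) < 0, H is indefinite and the critical point is a saddle point.

saddle point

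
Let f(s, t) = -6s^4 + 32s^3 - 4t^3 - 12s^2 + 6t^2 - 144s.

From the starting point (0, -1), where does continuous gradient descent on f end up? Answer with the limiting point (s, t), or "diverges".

f is separable, so gradient descent decouples: s follows -∂f/∂s, t follows -∂f/∂t.
∂f/∂s = -24(s - 3)(s - 2)(s + 1); at s=0 this is -144, so s increases.
∂f/∂t = -12t(t - 1); at t=-1 this is -24, so t increases.
s converges to its nearest critical value 2 (a local min of the s-part); t converges to 0. The iterate converges to (2, 0).

(2, 0)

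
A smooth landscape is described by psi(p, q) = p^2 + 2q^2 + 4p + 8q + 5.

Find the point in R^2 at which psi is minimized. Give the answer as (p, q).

(-2, -2)

psi(p,q) separates as A(p) + B(q) + 5, so its minimum is min A + min B + 5.
A'(p) = 2p + 4 vanishes at p ∈ {-2}; B'(q) = 4q + 8 vanishes at q ∈ {-2}.
Local minima of A (where A''>0): A(-2)=-4. Local minima of B: B(-2)=-8.
So the global minimum of psi is A(-2) + B(-2) + 5 = -4 − 8 + 5 = -7, attained at (-2, -2).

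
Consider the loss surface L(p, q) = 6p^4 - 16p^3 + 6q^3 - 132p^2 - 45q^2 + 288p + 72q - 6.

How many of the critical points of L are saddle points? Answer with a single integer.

3

L separates as a function of p plus a function of q, so ∇L=0 decouples.
∂L/∂p = 24(p - 4)(p - 1)(p + 3) = 0 at p ∈ {-3, 1, 4}; ∂L/∂q = 18(q - 4)(q - 1) = 0 at q ∈ {1, 4}.
The Hessian is diagonal: diag(L_pp, L_qq). Second derivatives: L_pp(-3)=672, L_pp(1)=-288, L_pp(4)=504; L_qq(1)=-54, L_qq(4)=54.
Saddle points occur where the two diagonal entries have opposite signs: (-3, 1), (1, 4), (4, 1). Count: 3.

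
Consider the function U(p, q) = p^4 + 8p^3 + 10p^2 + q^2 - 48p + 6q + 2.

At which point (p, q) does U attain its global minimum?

(1, -3)

U(p,q) separates as A(p) + B(q) + 2, so its minimum is min A + min B + 2.
A'(p) = 4(p - 1)(p + 3)(p + 4) vanishes at p ∈ {-4, -3, 1}; B'(q) = 2q + 6 vanishes at q ∈ {-3}.
Local minima of A (where A''>0): A(-4)=96, A(1)=-29. Local minima of B: B(-3)=-9.
So the global minimum of U is A(1) + B(-3) + 2 = -29 − 9 + 2 = -36, attained at (1, -3).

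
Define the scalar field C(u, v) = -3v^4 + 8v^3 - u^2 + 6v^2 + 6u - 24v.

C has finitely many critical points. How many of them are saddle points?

C separates as a function of u plus a function of v, so ∇C=0 decouples.
∂C/∂u = -2(u - 3) = 0 at u ∈ {3}; ∂C/∂v = -12(v - 2)(v - 1)(v + 1) = 0 at v ∈ {-1, 1, 2}.
The Hessian is diagonal: diag(C_uu, C_vv). Second derivatives: C_uu(3)=-2; C_vv(-1)=-72, C_vv(1)=24, C_vv(2)=-36.
Saddle points occur where the two diagonal entries have opposite signs: (3, 1). Count: 1.

1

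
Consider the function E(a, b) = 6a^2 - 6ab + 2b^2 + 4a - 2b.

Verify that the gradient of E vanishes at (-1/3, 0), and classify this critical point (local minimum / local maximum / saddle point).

∇E = (12a - 6b + 4, -6a + 4b - 2); substituting (-1/3, 0) gives ∇E = (0, 0), so (-1/3, 0) is indeed a critical point.
The Hessian of E is constant: H = [[12, -6], [-6, 4]].
det(H) = 12·4 − (-6)² = 12.
det(H) > 0 and tr(H) = 16 > 0, so H is positive definite and the point is a local minimum.

local minimum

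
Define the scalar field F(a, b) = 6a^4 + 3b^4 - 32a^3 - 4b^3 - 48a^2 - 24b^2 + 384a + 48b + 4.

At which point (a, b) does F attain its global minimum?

(-2, -2)

F(a,b) separates as P(a) + Q(b) + 4, so its minimum is min P + min Q + 4.
P'(a) = 24(a - 4)(a - 2)(a + 2) vanishes at a ∈ {-2, 2, 4}; Q'(b) = 12(b - 2)(b - 1)(b + 2) vanishes at b ∈ {-2, 1, 2}.
Local minima of P (where P''>0): P(-2)=-608, P(4)=256. Local minima of Q: Q(-2)=-112, Q(2)=16.
So the global minimum of F is P(-2) + Q(-2) + 4 = -608 − 112 + 4 = -716, attained at (-2, -2).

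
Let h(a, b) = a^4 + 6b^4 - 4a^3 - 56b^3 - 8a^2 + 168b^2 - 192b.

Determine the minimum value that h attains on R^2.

h(a,b) separates as P(a) + Q(b), so its minimum is min P + min Q.
P'(a) = 4a(a - 4)(a + 1) vanishes at a ∈ {-1, 0, 4}; Q'(b) = 24(b - 4)(b - 2)(b - 1) vanishes at b ∈ {1, 2, 4}.
Local minima of P (where P''>0): P(-1)=-3, P(4)=-128. Local minima of Q: Q(1)=-74, Q(4)=-128.
So the global minimum of h is P(4) + Q(4) = -128 − 128 = -256, attained at (4, 4).

-256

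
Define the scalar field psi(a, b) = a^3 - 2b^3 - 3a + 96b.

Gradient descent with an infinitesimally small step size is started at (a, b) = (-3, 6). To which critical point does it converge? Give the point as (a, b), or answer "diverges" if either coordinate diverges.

diverges

psi is separable, so gradient descent decouples: a follows -∂psi/∂a, b follows -∂psi/∂b.
∂psi/∂a = 3(a - 1)(a + 1); at a=-3 this is 24, so a decreases.
∂psi/∂b = -6(b - 4)(b + 4); at b=6 this is -120, so b increases.
The a-coordinate has no critical point in that direction and runs off to infinity.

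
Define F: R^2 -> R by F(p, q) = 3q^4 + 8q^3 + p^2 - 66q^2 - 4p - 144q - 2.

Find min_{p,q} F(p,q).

-573

F(p,q) separates as A(p) + B(q) − 2, so its minimum is min A + min B − 2.
A'(p) = 2p - 4 vanishes at p ∈ {2}; B'(q) = 12(q - 3)(q + 1)(q + 4) vanishes at q ∈ {-4, -1, 3}.
Local minima of A (where A''>0): A(2)=-4. Local minima of B: B(-4)=-224, B(3)=-567.
So the global minimum of F is A(2) + B(3) − 2 = -4 − 567 − 2 = -573, attained at (2, 3).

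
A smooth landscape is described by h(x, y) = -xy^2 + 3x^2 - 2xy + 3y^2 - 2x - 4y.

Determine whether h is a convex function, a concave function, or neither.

The term -xy^2 is cubic, so the Hessian is not constant.
∂²h/∂y² = -2x + 6, which takes both signs as x varies (negative for sufficiently large x). A diagonal entry of the Hessian changing sign means the Hessian is neither positive- nor negative-semidefinite on all of R^2.

neither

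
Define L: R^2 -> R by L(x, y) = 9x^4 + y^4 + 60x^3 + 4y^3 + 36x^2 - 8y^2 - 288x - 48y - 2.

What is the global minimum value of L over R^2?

L(x,y) separates as P(x) + Q(y) − 2, so its minimum is min P + min Q − 2.
P'(x) = 36(x - 1)(x + 2)(x + 4) vanishes at x ∈ {-4, -2, 1}; Q'(y) = 4(y - 2)(y + 2)(y + 3) vanishes at y ∈ {-3, -2, 2}.
Local minima of P (where P''>0): P(-4)=192, P(1)=-183. Local minima of Q: Q(-3)=45, Q(2)=-80.
So the global minimum of L is P(1) + Q(2) − 2 = -183 − 80 − 2 = -265, attained at (1, 2).

-265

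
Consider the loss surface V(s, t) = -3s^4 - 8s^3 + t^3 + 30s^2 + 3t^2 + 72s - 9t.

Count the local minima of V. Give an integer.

1

V separates as a function of s plus a function of t, so ∇V=0 decouples.
∂V/∂s = -12(s - 2)(s + 1)(s + 3) = 0 at s ∈ {-3, -1, 2}; ∂V/∂t = 3(t - 1)(t + 3) = 0 at t ∈ {-3, 1}.
The Hessian is diagonal: diag(V_ss, V_tt). Second derivatives: V_ss(-3)=-120, V_ss(-1)=72, V_ss(2)=-180; V_tt(-3)=-12, V_tt(1)=12.
Local minima occur where both diagonal entries positive: (-1, 1). Count: 1.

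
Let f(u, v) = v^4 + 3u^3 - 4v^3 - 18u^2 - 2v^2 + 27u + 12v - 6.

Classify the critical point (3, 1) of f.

The mixed partial ∂²f/∂u∂v is 0, so the Hessian at any point is diag(f_uu, f_vv) = diag(18(u - 2), 4(3v^2 - 6v - 1)).
At (3, 1): H = diag(18, -16).
The eigenvalues have opposite signs, so H is indefinite: a saddle point.

saddle point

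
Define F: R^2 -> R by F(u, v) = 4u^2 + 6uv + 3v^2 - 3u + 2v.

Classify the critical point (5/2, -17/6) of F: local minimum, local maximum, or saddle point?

The Hessian of F is constant: H = [[8, 6], [6, 6]].
det(H) = 8·6 − 6² = 12.
det(H) > 0 and tr(H) = 14 > 0, so H is positive definite and the point is a local minimum.

local minimum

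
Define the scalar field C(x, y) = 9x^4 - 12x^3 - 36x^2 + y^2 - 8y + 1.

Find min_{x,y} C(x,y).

C(x,y) separates as P(x) + Q(y) + 1, so its minimum is min P + min Q + 1.
P'(x) = 36x(x - 2)(x + 1) vanishes at x ∈ {-1, 0, 2}; Q'(y) = 2y - 8 vanishes at y ∈ {4}.
Local minima of P (where P''>0): P(-1)=-15, P(2)=-96. Local minima of Q: Q(4)=-16.
So the global minimum of C is P(2) + Q(4) + 1 = -96 − 16 + 1 = -111, attained at (2, 4).

-111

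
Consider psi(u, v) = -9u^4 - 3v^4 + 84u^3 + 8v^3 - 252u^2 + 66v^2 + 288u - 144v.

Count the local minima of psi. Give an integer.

psi separates as a function of u plus a function of v, so ∇psi=0 decouples.
∂psi/∂u = -36(u - 4)(u - 2)(u - 1) = 0 at u ∈ {1, 2, 4}; ∂psi/∂v = -12(v - 4)(v - 1)(v + 3) = 0 at v ∈ {-3, 1, 4}.
The Hessian is diagonal: diag(psi_uu, psi_vv). Second derivatives: psi_uu(1)=-108, psi_uu(2)=72, psi_uu(4)=-216; psi_vv(-3)=-336, psi_vv(1)=144, psi_vv(4)=-252.
Local minima occur where both diagonal entries positive: (2, 1). Count: 1.

1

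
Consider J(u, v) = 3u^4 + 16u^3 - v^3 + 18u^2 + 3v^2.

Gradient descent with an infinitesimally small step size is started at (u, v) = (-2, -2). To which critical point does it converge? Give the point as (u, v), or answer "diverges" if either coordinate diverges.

J is separable, so gradient descent decouples: u follows -∂J/∂u, v follows -∂J/∂v.
∂J/∂u = 12u(u + 1)(u + 3); at u=-2 this is 24, so u decreases.
∂J/∂v = -3v(v - 2); at v=-2 this is -24, so v increases.
u converges to its nearest critical value -3 (a local min of the u-part); v converges to 0. The iterate converges to (-3, 0).

(-3, 0)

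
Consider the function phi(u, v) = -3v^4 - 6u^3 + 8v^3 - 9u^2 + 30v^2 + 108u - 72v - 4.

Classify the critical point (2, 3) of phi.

The mixed partial ∂²phi/∂u∂v is 0, so the Hessian at any point is diag(phi_uu, phi_vv) = diag(-18(2u + 1), 12(-3v^2 + 4v + 5)).
At (2, 3): H = diag(-90, -120).
Both eigenvalues are negative, so H is negative definite: a local maximum.

local maximum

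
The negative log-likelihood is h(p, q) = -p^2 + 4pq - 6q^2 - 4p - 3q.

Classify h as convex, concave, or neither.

h is quadratic, so its Hessian is the constant matrix H = [[-2, 4], [4, -12]].
det(H) = 8, tr(H) = -14.
det(H) > 0 and tr(H) < 0, so H is negative definite everywhere: concave.

concave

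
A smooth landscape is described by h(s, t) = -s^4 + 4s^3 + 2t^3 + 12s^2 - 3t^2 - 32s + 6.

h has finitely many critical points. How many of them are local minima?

1

h separates as a function of s plus a function of t, so ∇h=0 decouples.
∂h/∂s = -4(s - 4)(s - 1)(s + 2) = 0 at s ∈ {-2, 1, 4}; ∂h/∂t = 6t(t - 1) = 0 at t ∈ {0, 1}.
The Hessian is diagonal: diag(h_ss, h_tt). Second derivatives: h_ss(-2)=-72, h_ss(1)=36, h_ss(4)=-72; h_tt(0)=-6, h_tt(1)=6.
Local minima occur where both diagonal entries positive: (1, 1). Count: 1.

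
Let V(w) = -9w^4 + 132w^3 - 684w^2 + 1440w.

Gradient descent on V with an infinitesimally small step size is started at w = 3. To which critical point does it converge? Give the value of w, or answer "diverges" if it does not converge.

V'(w) = -36(w - 5)(w - 4)(w - 2), so V'(3) = -72.
Gradient descent moves in the -V' direction, i.e. w is increasing.
The nearest critical point in that direction is w = 4, where V'' = 72 > 0 (a local minimum). The iterate converges there.

4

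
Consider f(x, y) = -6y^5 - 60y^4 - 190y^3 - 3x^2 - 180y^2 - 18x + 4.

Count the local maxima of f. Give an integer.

2

f separates as a function of x plus a function of y, so ∇f=0 decouples.
∂f/∂x = -6(x + 3) = 0 at x ∈ {-3}; ∂f/∂y = -30y(y + 1)(y + 3)(y + 4) = 0 at y ∈ {-4, -3, -1, 0}.
The Hessian is diagonal: diag(f_xx, f_yy). Second derivatives: f_xx(-3)=-6; f_yy(-4)=360, f_yy(-3)=-180, f_yy(-1)=180, f_yy(0)=-360.
Local maxima occur where both diagonal entries negative: (-3, -3), (-3, 0). Count: 2.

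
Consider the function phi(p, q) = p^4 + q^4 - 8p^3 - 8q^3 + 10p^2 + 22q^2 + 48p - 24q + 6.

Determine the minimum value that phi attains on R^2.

phi(p,q) separates as A(p) + B(q) + 6, so its minimum is min A + min B + 6.
A'(p) = 4(p - 4)(p - 3)(p + 1) vanishes at p ∈ {-1, 3, 4}; B'(q) = 4(q - 3)(q - 2)(q - 1) vanishes at q ∈ {1, 2, 3}.
Local minima of A (where A''>0): A(-1)=-29, A(4)=96. Local minima of B: B(1)=-9, B(3)=-9.
So the global minimum of phi is A(-1) + B(1) + 6 = -29 − 9 + 6 = -32, attained at (-1, 1).

-32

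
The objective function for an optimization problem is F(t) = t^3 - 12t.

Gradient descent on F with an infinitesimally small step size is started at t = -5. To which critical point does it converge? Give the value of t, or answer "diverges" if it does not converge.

F'(t) = 3(t - 2)(t + 2), so F'(-5) = 63.
Gradient descent moves in the -F' direction, i.e. t is decreasing.
There is no critical point below t=-5, and F' keeps the same sign, so the iterate runs off to −∞.

diverges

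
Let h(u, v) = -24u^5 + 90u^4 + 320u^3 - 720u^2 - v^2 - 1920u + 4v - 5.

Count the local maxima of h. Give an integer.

2

h separates as a function of u plus a function of v, so ∇h=0 decouples.
∂h/∂u = -120(u - 4)(u - 2)(u + 1)(u + 2) = 0 at u ∈ {-2, -1, 2, 4}; ∂h/∂v = -2(v - 2) = 0 at v ∈ {2}.
The Hessian is diagonal: diag(h_uu, h_vv). Second derivatives: h_uu(-2)=2880, h_uu(-1)=-1800, h_uu(2)=2880, h_uu(4)=-7200; h_vv(2)=-2.
Local maxima occur where both diagonal entries negative: (-1, 2), (4, 2). Count: 2.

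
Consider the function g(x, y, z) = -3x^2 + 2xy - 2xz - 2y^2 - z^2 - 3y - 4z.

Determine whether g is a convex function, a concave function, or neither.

g is quadratic, so its Hessian is the constant matrix H = [[-6, 2, -2], [2, -4, 0], [-2, 0, -2]].
Leading principal minors: -6, 20, -24.
Signs alternate −, +, − ⇒ H ≺ 0 ⇒ concave.

concave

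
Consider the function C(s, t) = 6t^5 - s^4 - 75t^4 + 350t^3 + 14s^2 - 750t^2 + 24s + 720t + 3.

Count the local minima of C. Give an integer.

2

C separates as a function of s plus a function of t, so ∇C=0 decouples.
∂C/∂s = -4(s - 3)(s + 1)(s + 2) = 0 at s ∈ {-2, -1, 3}; ∂C/∂t = 30(t - 4)(t - 3)(t - 2)(t - 1) = 0 at t ∈ {1, 2, 3, 4}.
The Hessian is diagonal: diag(C_ss, C_tt). Second derivatives: C_ss(-2)=-20, C_ss(-1)=16, C_ss(3)=-80; C_tt(1)=-180, C_tt(2)=60, C_tt(3)=-60, C_tt(4)=180.
Local minima occur where both diagonal entries positive: (-1, 2), (-1, 4). Count: 2.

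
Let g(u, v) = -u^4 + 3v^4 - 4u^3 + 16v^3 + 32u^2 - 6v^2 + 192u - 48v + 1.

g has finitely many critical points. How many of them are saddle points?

5

g separates as a function of u plus a function of v, so ∇g=0 decouples.
∂g/∂u = -4(u - 4)(u + 3)(u + 4) = 0 at u ∈ {-4, -3, 4}; ∂g/∂v = 12(v - 1)(v + 1)(v + 4) = 0 at v ∈ {-4, -1, 1}.
The Hessian is diagonal: diag(g_uu, g_vv). Second derivatives: g_uu(-4)=-32, g_uu(-3)=28, g_uu(4)=-224; g_vv(-4)=180, g_vv(-1)=-72, g_vv(1)=120.
Saddle points occur where the two diagonal entries have opposite signs: (-4, -4), (-4, 1), (-3, -1), (4, -4), (4, 1). Count: 5.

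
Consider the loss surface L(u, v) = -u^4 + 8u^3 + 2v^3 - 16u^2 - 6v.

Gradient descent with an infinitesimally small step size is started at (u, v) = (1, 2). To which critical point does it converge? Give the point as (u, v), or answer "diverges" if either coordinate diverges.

L is separable, so gradient descent decouples: u follows -∂L/∂u, v follows -∂L/∂v.
∂L/∂u = -4u(u - 4)(u - 2); at u=1 this is -12, so u increases.
∂L/∂v = 6(v - 1)(v + 1); at v=2 this is 18, so v decreases.
u converges to its nearest critical value 2 (a local min of the u-part); v converges to 1. The iterate converges to (2, 1).

(2, 1)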